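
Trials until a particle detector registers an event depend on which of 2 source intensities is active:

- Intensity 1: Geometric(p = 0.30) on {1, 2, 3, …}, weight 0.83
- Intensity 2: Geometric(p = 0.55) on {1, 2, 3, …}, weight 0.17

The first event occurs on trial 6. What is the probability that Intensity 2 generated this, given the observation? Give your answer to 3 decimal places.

P(component k | x) = π_k·f_k(x) / marginal(x), where marginal(x) = Σ_j π_j·f_j(x).
Evaluate each component's likelihood at the observed value:
  f_1 = 0.050421
  f_2 = 0.010149
Multiply by the mixture weights:
  π_1·f_1 = 0.83 × 0.050421 = 0.0418494
  π_2·f_2 = 0.17 × 0.010149 = 0.00172534
Denominator: 0.0418494 + 0.00172534 = 0.0435748
Responsibility of Intensity 2: 0.00172534 / 0.0435748 ≈ 0.040

0.040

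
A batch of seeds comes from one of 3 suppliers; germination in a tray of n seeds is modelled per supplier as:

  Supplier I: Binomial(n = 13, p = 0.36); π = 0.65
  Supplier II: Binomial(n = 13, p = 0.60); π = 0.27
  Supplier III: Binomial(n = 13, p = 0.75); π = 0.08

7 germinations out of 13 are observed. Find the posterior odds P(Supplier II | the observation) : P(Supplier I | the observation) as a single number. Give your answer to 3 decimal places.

Only the two components matter; the odds are (π_i f_i(x)) / (π_j f_j(x)).
Component likelihoods at x = 7 germinations out of 13:
  L_I = C(13,7)·0.36^7·0.64^6 = 1716·0.000783642·0.0687195 = 0.0924091
  L_II = C(13,7)·0.60^7·0.40^6 = 1716·0.0279936·0.004096 = 0.19676
  L_III = C(13,7)·0.75^7·0.25^6 = 1716·0.133484·0.000244141 = 0.0559224
Posterior odds = (π_II·L_II) / (π_I·L_I) = (0.27·0.19676) / (0.65·0.0924091) = 0.0531251 / 0.0600659 ≈ 0.884

0.884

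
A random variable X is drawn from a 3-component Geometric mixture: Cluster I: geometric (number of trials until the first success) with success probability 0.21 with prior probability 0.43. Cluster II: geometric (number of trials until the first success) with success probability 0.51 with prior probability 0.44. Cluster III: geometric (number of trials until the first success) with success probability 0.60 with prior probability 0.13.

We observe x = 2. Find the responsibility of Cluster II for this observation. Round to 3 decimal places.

Apply Bayes' rule: the posterior for each component is proportional to its prior times its likelihood at x.
Component likelihoods at x = 2:
  p_I = 0.1659
  p_II = 0.2499
  p_III = 0.24
Multiply by the mixture weights:
  π_I·p_I = 0.43 × 0.1659 = 0.071337
  π_II·p_II = 0.44 × 0.2499 = 0.109956
  π_III·p_III = 0.13 × 0.24 = 0.0312
Sum: 0.071337 + 0.109956 + 0.0312 = 0.212493
Responsibility of Cluster II: 0.109956 / 0.212493 ≈ 0.517

0.517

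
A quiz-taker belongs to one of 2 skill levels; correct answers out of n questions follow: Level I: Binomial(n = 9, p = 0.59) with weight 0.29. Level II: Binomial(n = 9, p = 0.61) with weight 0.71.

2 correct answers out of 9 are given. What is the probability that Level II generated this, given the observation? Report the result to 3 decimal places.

By Bayes' theorem, P(k | x) = w_k f_k(x) / Σ_j w_j f_j(x).
Component likelihoods at x = 2 correct answers out of 9:
  L_I = C(9,2)·0.59^2·0.41^7 = 36·0.3481·0.00194754 = 0.0244058
  L_II = C(9,2)·0.61^2·0.39^7 = 36·0.3721·0.00137231 = 0.0183829
Multiply by the mixture weights:
  w_I·L_I = 0.29 × 0.0244058 = 0.00707769
  w_II·L_II = 0.71 × 0.0183829 = 0.0130519
Denominator: 0.00707769 + 0.0130519 = 0.0201296
Responsibility of Level II: 0.0130519 / 0.0201296 ≈ 0.648

0.648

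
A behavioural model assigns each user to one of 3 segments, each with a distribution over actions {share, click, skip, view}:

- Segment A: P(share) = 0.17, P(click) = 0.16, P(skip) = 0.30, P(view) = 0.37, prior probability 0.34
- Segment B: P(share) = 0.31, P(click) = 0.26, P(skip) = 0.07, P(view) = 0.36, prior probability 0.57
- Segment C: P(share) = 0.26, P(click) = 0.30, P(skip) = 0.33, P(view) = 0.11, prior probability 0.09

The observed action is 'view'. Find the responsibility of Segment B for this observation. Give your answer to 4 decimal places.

0.6019

Posterior ∝ prior × likelihood, so P(k | x) ∝ P(Z=k) f_k(x); normalise over all components.
Component likelihoods at x = 'view':
  f_A = P(view | comp) = 0.37
  f_B = P(view | comp) = 0.36
  f_C = P(view | comp) = 0.11
Prior × likelihood for each component:
  P(Z=A)·f_A = 0.34 × 0.37 = 0.1258
  P(Z=B)·f_B = 0.57 × 0.36 = 0.2052
  P(Z=C)·f_C = 0.09 × 0.11 = 0.0099
Marginal: 0.1258 + 0.2052 + 0.0099 = 0.3409
P(Segment B | the observation) ≈ 0.6019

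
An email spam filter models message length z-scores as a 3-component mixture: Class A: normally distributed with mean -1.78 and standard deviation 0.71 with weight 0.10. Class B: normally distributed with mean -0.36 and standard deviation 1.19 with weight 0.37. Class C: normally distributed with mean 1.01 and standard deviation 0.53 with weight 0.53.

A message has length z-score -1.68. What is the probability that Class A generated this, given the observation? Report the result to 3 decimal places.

Apply Bayes' rule: the posterior for each component is proportional to its prior times its likelihood at x.
Evaluate each component's likelihood at the observed value:
  f_A = (1/(0.71·√(2π)))·exp(−(-1.68−-1.78)²/(2·0.71²)) = 0.561891·exp(-0.00992) = 0.556345
  f_B = (1/(1.19·√(2π)))·exp(−(-1.68−-0.36)²/(2·1.19²)) = 0.335246·exp(-0.61521) = 0.181209
  f_C = (1/(0.53·√(2π)))·exp(−(-1.68−1.01)²/(2·0.53²)) = 0.752721·exp(-12.88021) = 1.91792e-06
Prior × likelihood for each component:
  π_A·f_A = 0.10 × 0.556345 = 0.0556345
  π_B·f_B = 0.37 × 0.181209 = 0.0670474
  π_C·f_C = 0.53 × 1.91792e-06 = 1.0165e-06
Marginal: 0.0556345 + 0.0670474 + 1.0165e-06 = 0.122683
P(Class A | -1.68) ≈ 0.453

0.453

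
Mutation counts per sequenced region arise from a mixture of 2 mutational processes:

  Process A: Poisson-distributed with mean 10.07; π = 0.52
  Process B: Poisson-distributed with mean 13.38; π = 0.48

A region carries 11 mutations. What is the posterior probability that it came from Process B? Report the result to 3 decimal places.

The responsibility of component k is P(Z=k) f_k(x) divided by Σ_j P(Z=j) f_j(x).
Poisson probabilities:
  L_A = 0.114505
  L_B = 0.0952799
Weight by the priors:
  P(Z=A)·L_A = 0.52 × 0.114505 = 0.0595424
  P(Z=B)·L_B = 0.48 × 0.0952799 = 0.0457344
Sum: 0.0595424 + 0.0457344 = 0.105277
P(Process B | the observation) ≈ 0.434

0.434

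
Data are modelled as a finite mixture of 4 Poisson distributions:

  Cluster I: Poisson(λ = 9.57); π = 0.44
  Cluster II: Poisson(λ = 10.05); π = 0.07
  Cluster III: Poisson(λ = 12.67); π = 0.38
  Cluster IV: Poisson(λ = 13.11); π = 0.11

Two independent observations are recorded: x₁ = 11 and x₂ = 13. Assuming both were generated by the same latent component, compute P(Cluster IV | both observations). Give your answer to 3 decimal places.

0.131

The responsibility of component k is P(Z=k) f_k(x) divided by Σ_j P(Z=j) f_j(x).
Since both observations come from the same component, the likelihood for component k is f_k(x₁)·f_k(x₂).
  f_I = [0.107815] × [0.0632961] = 0.00682424
  f_II = [0.114291] × [0.0739978] = 0.00845727
  f_III = [0.106384] × [0.109472] = 0.0116461
  f_IV = [0.0997409] × [0.109889] = 0.0109604
Prior × likelihood for each component:
  P(Z=I)·f_I = 0.44 × 0.00682424 = 0.00300266
  P(Z=II)·f_II = 0.07 × 0.00845727 = 0.000592009
  P(Z=III)·f_III = 0.38 × 0.0116461 = 0.00442552
  P(Z=IV)·f_IV = 0.11 × 0.0109604 = 0.00120565
Normaliser: 0.00300266 + 0.000592009 + 0.00442552 + 0.00120565 = 0.00922584
P(Cluster IV | x₁,x₂) ≈ 0.131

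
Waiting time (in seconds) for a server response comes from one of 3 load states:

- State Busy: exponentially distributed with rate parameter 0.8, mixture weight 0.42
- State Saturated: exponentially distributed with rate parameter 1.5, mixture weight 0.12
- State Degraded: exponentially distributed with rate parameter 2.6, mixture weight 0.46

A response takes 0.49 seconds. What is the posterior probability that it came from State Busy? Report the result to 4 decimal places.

0.3504

Posterior ∝ prior × likelihood, so P(k | x) ∝ π_k f_k(x); normalise over all components.
Exponential densities:
  p_Busy = 0.8·e^(−0.8·0.49) = 0.8·e^(−0.3920) = 0.540563
  p_Saturated = 1.5·e^(−1.5·0.49) = 1.5·e^(−0.7350) = 0.719258
  p_Degraded = 2.6·e^(−2.6·0.49) = 2.6·e^(−1.2740) = 0.727247
Multiply by the mixture weights:
  π_Busy·p_Busy = 0.42 × 0.540563 = 0.227037
  π_Saturated·p_Saturated = 0.12 × 0.719258 = 0.086311
  π_Degraded·p_Degraded = 0.46 × 0.727247 = 0.334534
Normaliser: 0.227037 + 0.086311 + 0.334534 = 0.647881
P(State Busy | 0.49 seconds) ≈ 0.3504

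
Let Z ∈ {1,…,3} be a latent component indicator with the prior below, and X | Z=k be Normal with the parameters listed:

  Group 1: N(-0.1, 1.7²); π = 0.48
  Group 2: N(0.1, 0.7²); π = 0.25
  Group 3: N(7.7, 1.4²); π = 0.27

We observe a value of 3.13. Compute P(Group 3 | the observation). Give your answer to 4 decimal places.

P(component k | x) = π_k·f_k(x) / marginal(x), where marginal(x) = Σ_j π_j·f_j(x).
Evaluate each component's likelihood at the observed value:
  p_1 = (1/(1.7·√(2π)))·exp(−(3.13−-0.1)²/(2·1.7²)) = 0.234672·exp(-1.80500) = 0.0385975
  p_2 = (1/(0.7·√(2π)))·exp(−(3.13−0.1)²/(2·0.7²)) = 0.569918·exp(-9.36827) = 4.86661e-05
  p_3 = (1/(1.4·√(2π)))·exp(−(3.13−7.7)²/(2·1.4²)) = 0.284959·exp(-5.32778) = 0.00138343
Prior × likelihood for each component:
  π_1·p_1 = 0.48 × 0.0385975 = 0.0185268
  π_2·p_2 = 0.25 × 4.86661e-05 = 1.21665e-05
  π_3·p_3 = 0.27 × 0.00138343 = 0.000373525
Normaliser: 0.0185268 + 1.21665e-05 + 0.000373525 = 0.0189125
P(Group 3 | 3.13) ≈ 0.0198

0.0198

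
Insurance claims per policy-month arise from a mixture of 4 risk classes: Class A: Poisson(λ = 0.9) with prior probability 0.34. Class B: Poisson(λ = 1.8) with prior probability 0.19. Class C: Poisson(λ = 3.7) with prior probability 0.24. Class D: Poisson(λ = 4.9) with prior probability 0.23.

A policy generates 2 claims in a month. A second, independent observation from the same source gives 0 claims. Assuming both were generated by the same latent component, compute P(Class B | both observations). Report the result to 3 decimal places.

By Bayes' theorem, P(k | x) = w_k f_k(x) / Σ_j w_j f_j(x).
Since both observations come from the same component, the likelihood for component k is f_k(x₁)·f_k(x₂).
  L_A = [0.164661] × [0.40657] = 0.066946
  L_B = [0.267784] × [0.165299] = 0.0442644
  L_C = [0.169233] × [0.0247235] = 0.00418403
  L_D = [0.0893962] × [0.00744658] = 0.000665696
Unnormalised posteriors:
  w_A·L_A = 0.34 × 0.066946 = 0.0227617
  w_B·L_B = 0.19 × 0.0442644 = 0.00841024
  w_C·L_C = 0.24 × 0.00418403 = 0.00100417
  w_D·L_D = 0.23 × 0.000665696 = 0.00015311
Denominator: 0.0227617 + 0.00841024 + 0.00100417 + 0.00015311 = 0.0323292
P(Class B | data) ≈ 0.260

0.260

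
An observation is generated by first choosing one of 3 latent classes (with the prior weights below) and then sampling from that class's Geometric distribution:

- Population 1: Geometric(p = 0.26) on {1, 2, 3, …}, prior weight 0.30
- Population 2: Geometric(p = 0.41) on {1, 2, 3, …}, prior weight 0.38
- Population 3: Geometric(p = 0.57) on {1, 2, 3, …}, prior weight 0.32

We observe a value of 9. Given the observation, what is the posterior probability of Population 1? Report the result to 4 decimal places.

0.7372

Posterior ∝ prior × likelihood, so P(k | x) ∝ P(Z=k) f_k(x); normalise over all components.
Geometric probabilities:
  p_1 = 0.0233791
  p_2 = 0.00602005
  p_3 = 0.000666227
Weight by the priors:
  P(Z=1)·p_1 = 0.30 × 0.0233791 = 0.00701372
  P(Z=2)·p_2 = 0.38 × 0.00602005 = 0.00228762
  P(Z=3)·p_3 = 0.32 × 0.000666227 = 0.000213193
Sum: 0.00701372 + 0.00228762 + 0.000213193 = 0.00951453
Responsibility of Population 1: 0.00701372 / 0.00951453 ≈ 0.7372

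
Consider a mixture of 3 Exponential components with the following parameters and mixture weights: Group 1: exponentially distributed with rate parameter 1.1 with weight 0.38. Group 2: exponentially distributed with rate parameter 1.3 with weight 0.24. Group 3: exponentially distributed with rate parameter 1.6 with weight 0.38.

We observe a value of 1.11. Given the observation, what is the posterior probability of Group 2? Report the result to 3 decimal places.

The responsibility of component k is π_k f_k(x) divided by Σ_j π_j f_j(x).
Component likelihoods at x = 1.11:
  L_1 = 1.1·e^(−1.1·1.11) = 1.1·e^(−1.2210) = 0.324429
  L_2 = 1.3·e^(−1.3·1.11) = 1.3·e^(−1.4430) = 0.307083
  L_3 = 1.6·e^(−1.6·1.11) = 1.6·e^(−1.7760) = 0.270902
Unnormalised posteriors:
  π_1·L_1 = 0.38 × 0.324429 = 0.123283
  π_2·L_2 = 0.24 × 0.307083 = 0.0737
  π_3·L_3 = 0.38 × 0.270902 = 0.102943
Normaliser: 0.123283 + 0.0737 + 0.102943 = 0.299926
P(Group 2 | data) = 0.0737 / 0.299926 ≈ 0.246

0.246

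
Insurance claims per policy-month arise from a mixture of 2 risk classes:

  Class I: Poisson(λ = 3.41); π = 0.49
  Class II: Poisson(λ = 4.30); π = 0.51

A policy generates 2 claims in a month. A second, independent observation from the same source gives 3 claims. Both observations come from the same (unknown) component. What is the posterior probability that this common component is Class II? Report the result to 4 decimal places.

0.3588

Apply Bayes' rule: the posterior for each component is proportional to its prior times its likelihood at x.
Since both observations come from the same component, the likelihood for component k is f_k(x₁)·f_k(x₂).
  L_I = [e^(−3.41)·3.41^2/2! = 0.192103] × [0.218357] = 0.0419471
  L_II = [e^(−4.30)·4.30^2/2! = 0.125441] × [0.179799] = 0.0225543
Unnormalised posteriors:
  P(Z=I)·L_I = 0.49 × 0.0419471 = 0.0205541
  P(Z=II)·L_II = 0.51 × 0.0225543 = 0.0115027
Denominator: 0.0205541 + 0.0115027 = 0.0320568
P(Class II | data) = 0.0115027 / 0.0320568 ≈ 0.3588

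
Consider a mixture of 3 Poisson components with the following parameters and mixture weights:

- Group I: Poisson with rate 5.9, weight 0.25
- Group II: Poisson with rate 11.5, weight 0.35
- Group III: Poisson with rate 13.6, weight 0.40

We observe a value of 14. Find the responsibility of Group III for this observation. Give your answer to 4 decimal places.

P(component k | x) = w_k·f_k(x) / marginal(x), where marginal(x) = Σ_j w_j·f_j(x).
Poisson probabilities:
  p_I = e^(−5.9)·5.9^14/14! = 0.00194618
  p_II = e^(−11.5)·11.5^14/14! = 0.0822195
  p_III = e^(−13.6)·13.6^14/14! = 0.105374
Multiply by the mixture weights:
  w_I·p_I = 0.25 × 0.00194618 = 0.000486544
  w_II·p_II = 0.35 × 0.0822195 = 0.0287768
  w_III·p_III = 0.40 × 0.105374 = 0.0421494
Marginal: 0.000486544 + 0.0287768 + 0.0421494 = 0.0714128
P(Group III | data) ≈ 0.5902

0.5902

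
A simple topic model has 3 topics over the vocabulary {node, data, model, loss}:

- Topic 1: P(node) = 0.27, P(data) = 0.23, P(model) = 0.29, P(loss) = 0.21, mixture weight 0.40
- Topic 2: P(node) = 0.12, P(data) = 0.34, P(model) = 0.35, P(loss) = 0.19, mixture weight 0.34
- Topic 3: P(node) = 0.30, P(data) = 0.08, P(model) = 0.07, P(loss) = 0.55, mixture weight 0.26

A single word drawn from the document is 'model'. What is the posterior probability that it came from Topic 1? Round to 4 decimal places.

0.4581

The responsibility of component k is π_k f_k(x) divided by Σ_j π_j f_j(x).
Categorical probabilities:
  p_1 = P(model | comp) = 0.29
  p_2 = P(model | comp) = 0.35
  p_3 = P(model | comp) = 0.07
Prior × likelihood for each component:
  π_1·p_1 = 0.40 × 0.29 = 0.116
  π_2·p_2 = 0.34 × 0.35 = 0.119
  π_3·p_3 = 0.26 × 0.07 = 0.0182
Marginal: 0.116 + 0.119 + 0.0182 = 0.2532
P(Topic 1 | 'model') ≈ 0.4581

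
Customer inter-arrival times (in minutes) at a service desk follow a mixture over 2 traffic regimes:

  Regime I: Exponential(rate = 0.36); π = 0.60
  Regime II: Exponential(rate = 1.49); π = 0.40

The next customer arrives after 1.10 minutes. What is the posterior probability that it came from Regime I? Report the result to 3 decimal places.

P(component k | x) = w_k·f_k(x) / marginal(x), where marginal(x) = Σ_j w_j·f_j(x).
Component likelihoods at x = 1.10 minutes:
  p_I = 0.242282
  p_II = 0.289319
Multiply by the mixture weights:
  w_I·p_I = 0.60 × 0.242282 = 0.145369
  w_II·p_II = 0.40 × 0.289319 = 0.115728
Normaliser: 0.145369 + 0.115728 = 0.261097
So the posterior for Regime I is 0.145369 / 0.261097 ≈ 0.557.

0.557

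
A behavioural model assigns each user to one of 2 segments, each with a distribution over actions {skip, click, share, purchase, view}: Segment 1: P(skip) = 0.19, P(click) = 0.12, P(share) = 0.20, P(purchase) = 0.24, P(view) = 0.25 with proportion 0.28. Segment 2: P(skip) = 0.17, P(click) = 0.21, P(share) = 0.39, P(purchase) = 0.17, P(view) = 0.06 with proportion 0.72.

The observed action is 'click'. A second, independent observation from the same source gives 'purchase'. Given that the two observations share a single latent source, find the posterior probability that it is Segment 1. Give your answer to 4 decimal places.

By Bayes' theorem, P(k | x) = π_k f_k(x) / Σ_j π_j f_j(x).
Since both observations come from the same component, the likelihood for component k is f_k(x₁)·f_k(x₂).
  p_1 = [0.12] × [0.24] = 0.0288
  p_2 = [0.21] × [0.17] = 0.0357
Unnormalised posteriors:
  π_1·p_1 = 0.28 × 0.0288 = 0.008064
  π_2·p_2 = 0.72 × 0.0357 = 0.025704
Denominator: 0.008064 + 0.025704 = 0.033768
So the posterior for Segment 1 is 0.008064 / 0.033768 ≈ 0.2388.

0.2388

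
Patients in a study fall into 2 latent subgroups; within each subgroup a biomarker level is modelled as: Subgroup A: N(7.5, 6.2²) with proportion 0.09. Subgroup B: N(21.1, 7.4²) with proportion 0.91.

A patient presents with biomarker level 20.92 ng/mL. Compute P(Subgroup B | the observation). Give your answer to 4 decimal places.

0.9888

Apply Bayes' rule: the posterior for each component is proportional to its prior times its likelihood at x.
Evaluate each component's likelihood at the observed value:
  p_A = 0.00618237
  p_B = 0.0538952
Weight by the priors:
  w_A·p_A = 0.09 × 0.00618237 = 0.000556414
  w_B·p_B = 0.91 × 0.0538952 = 0.0490446
Marginal: 0.000556414 + 0.0490446 = 0.049601
P(Subgroup B | x) ≈ 0.9888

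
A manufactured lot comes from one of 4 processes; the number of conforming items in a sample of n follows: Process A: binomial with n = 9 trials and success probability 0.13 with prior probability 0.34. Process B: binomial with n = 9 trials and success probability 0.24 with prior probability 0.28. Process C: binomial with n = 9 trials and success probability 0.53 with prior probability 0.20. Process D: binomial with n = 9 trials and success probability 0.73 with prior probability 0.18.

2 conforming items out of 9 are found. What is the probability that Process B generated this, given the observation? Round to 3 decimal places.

0.490

By Bayes' theorem, P(k | x) = w_k f_k(x) / Σ_j w_j f_j(x).
Evaluate each component's likelihood at the observed value:
  f_A = C(9,2)·0.13^2·0.87^7 = 36·0.0169·0.377255 = 0.229522
  f_B = C(9,2)·0.24^2·0.76^7 = 36·0.0576·0.146452 = 0.303683
  f_C = C(9,2)·0.53^2·0.47^7 = 36·0.2809·0.00506623 = 0.0512318
  f_D = C(9,2)·0.73^2·0.27^7 = 36·0.5329·0.000104604 = 0.00200676
Unnormalised posteriors:
  w_A·f_A = 0.34 × 0.229522 = 0.0780374
  w_B·f_B = 0.28 × 0.303683 = 0.0850312
  w_C·f_C = 0.20 × 0.0512318 = 0.0102464
  w_D·f_D = 0.18 × 0.00200676 = 0.000361216
Normaliser: 0.0780374 + 0.0850312 + 0.0102464 + 0.000361216 = 0.173676
So the posterior for Process B is 0.0850312 / 0.173676 ≈ 0.490.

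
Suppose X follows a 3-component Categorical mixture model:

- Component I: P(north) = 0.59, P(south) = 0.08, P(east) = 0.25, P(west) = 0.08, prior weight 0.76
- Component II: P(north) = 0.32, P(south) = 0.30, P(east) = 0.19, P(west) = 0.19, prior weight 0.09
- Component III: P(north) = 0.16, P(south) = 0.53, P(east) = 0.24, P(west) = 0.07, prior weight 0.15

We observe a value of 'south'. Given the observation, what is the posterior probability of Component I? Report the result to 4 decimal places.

0.3634

Apply Bayes' rule: the posterior for each component is proportional to its prior times its likelihood at x.
Component likelihoods at x = 'south':
  f_I = 0.08
  f_II = 0.3
  f_III = 0.53
Multiply by the mixture weights:
  P(Z=I)·f_I = 0.76 × 0.08 = 0.0608
  P(Z=II)·f_II = 0.09 × 0.3 = 0.027
  P(Z=III)·f_III = 0.15 × 0.53 = 0.0795
Denominator: 0.0608 + 0.027 + 0.0795 = 0.1673
P(Component I | 'south') = 0.0608 / 0.1673 ≈ 0.3634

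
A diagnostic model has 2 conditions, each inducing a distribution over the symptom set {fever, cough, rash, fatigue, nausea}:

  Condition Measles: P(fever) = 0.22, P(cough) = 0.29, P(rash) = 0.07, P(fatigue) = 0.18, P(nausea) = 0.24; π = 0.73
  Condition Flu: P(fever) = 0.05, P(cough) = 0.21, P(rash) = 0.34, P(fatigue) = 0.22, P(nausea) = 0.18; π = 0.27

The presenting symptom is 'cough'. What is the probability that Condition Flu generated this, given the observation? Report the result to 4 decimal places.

0.2113

Apply Bayes' rule: the posterior for each component is proportional to its prior times its likelihood at x.
Categorical probabilities:
  p_Measles = P(cough | comp) = 0.29
  p_Flu = P(cough | comp) = 0.21
Prior × likelihood for each component:
  w_Measles·p_Measles = 0.73 × 0.29 = 0.2117
  w_Flu·p_Flu = 0.27 × 0.21 = 0.0567
Normaliser: 0.2117 + 0.0567 = 0.2684
So the posterior for Condition Flu is 0.0567 / 0.2684 ≈ 0.2113.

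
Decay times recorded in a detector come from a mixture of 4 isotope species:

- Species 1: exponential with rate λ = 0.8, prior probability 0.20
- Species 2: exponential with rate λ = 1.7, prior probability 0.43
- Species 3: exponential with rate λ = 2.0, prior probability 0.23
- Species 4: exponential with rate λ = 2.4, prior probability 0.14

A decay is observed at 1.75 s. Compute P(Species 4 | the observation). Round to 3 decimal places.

Posterior ∝ prior × likelihood, so P(k | x) ∝ π_k f_k(x); normalise over all components.
Exponential densities:
  L_1 = 0.197278
  L_2 = 0.0867806
  L_3 = 0.0603948
  L_4 = 0.0359894
Prior × likelihood for each component:
  π_1·L_1 = 0.20 × 0.197278 = 0.0394555
  π_2·L_2 = 0.43 × 0.0867806 = 0.0373157
  π_3·L_3 = 0.23 × 0.0603948 = 0.0138908
  π_4·L_4 = 0.14 × 0.0359894 = 0.00503851
Sum: 0.0394555 + 0.0373157 + 0.0138908 + 0.00503851 = 0.0957005
P(Species 4 | 1.75 s) ≈ 0.053

0.053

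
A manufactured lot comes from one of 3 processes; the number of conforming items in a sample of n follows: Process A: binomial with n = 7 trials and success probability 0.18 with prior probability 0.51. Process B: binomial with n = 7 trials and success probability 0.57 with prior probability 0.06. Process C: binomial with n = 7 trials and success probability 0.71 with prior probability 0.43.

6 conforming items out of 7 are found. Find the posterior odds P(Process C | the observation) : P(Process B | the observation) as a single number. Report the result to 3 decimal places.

Posterior odds = (P(Z=i) f_i(x)) / (P(Z=j) f_j(x)); the normalising sum cancels.
Binomial probabilities:
  f_A = C(7,6)·0.18^6·0.82^1 = 7·3.40122e-05·0.82 = 0.00019523
  f_B = C(7,6)·0.57^6·0.43^1 = 7·0.0342964·0.43 = 0.103232
  f_C = C(7,6)·0.71^6·0.29^1 = 7·0.1281·0.29 = 0.260044
Posterior odds = (P(Z=C)·f_C) / (P(Z=B)·f_B) = (0.43·0.260044) / (0.06·0.103232) = 0.111819 / 0.00619394 ≈ 18.053

18.053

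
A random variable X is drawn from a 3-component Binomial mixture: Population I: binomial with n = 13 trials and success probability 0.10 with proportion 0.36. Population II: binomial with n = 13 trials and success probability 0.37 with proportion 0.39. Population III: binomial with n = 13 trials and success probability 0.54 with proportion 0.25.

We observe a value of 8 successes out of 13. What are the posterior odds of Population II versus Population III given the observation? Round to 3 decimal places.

0.365

Posterior odds = (π_i f_i(x)) / (π_j f_j(x)); the normalising sum cancels.
Component likelihoods at x = 8 successes out of 13:
  f_I = 7.59961e-06
  f_II = 0.0448637
  f_III = 0.191654
Posterior odds = (π_II·f_II) / (π_III·f_III) = (0.39·0.0448637) / (0.25·0.191654) = 0.0174968 / 0.0479135 ≈ 0.365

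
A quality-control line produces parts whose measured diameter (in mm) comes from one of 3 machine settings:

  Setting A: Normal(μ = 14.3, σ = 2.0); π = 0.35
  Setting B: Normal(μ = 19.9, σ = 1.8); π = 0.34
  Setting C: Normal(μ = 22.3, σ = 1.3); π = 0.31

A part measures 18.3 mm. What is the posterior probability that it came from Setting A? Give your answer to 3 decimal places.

0.155

Posterior ∝ prior × likelihood, so P(k | x) ∝ π_k f_k(x); normalise over all components.
Normal densities:
  L_A = 0.0269955
  L_B = 0.149302
  L_C = 0.00269858
Multiply by the mixture weights:
  π_A·L_A = 0.35 × 0.0269955 = 0.00944842
  π_B·L_B = 0.34 × 0.149302 = 0.0507625
  π_C·L_C = 0.31 × 0.00269858 = 0.000836559
Evidence: 0.00944842 + 0.0507625 + 0.000836559 = 0.0610475
P(Setting A | data) ≈ 0.155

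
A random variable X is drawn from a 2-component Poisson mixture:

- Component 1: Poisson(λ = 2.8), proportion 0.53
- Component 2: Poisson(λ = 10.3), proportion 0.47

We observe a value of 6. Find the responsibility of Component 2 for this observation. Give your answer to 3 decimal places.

By Bayes' theorem, P(k | x) = w_k f_k(x) / Σ_j w_j f_j(x).
Poisson probabilities:
  L_1 = 0.0406997
  L_2 = 0.0557773
Unnormalised posteriors:
  w_1·L_1 = 0.53 × 0.0406997 = 0.0215708
  w_2·L_2 = 0.47 × 0.0557773 = 0.0262153
Denominator: 0.0215708 + 0.0262153 = 0.0477862
Responsibility of Component 2: 0.0262153 / 0.0477862 ≈ 0.549

0.549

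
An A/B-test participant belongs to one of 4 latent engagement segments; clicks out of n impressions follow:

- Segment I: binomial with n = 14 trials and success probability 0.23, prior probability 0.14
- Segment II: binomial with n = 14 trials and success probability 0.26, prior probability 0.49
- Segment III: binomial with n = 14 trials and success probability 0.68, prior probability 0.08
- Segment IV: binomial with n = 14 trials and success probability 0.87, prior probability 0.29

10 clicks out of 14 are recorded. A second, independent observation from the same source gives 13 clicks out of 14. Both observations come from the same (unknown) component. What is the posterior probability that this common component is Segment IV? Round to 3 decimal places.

P(component k | x) = P(Z=k)·f_k(x) / marginal(x), where marginal(x) = Σ_j P(Z=j)·f_j(x).
Since both observations come from the same component, the likelihood for component k is f_k(x₁)·f_k(x₂).
  f_I = [0.000145772] × [5.43351e-08] = 7.92056e-12
  f_II = [0.000423735] × [2.57047e-07] = 1.0892e-10
  f_III = [0.221883] × [0.0297779] = 0.00660719
  f_IV = [0.0710232] × [0.297729] = 0.0211457
Multiply by the mixture weights:
  P(Z=I)·f_I = 0.14 × 7.92056e-12 = 1.10888e-12
  P(Z=II)·f_II = 0.49 × 1.0892e-10 = 5.33708e-11
  P(Z=III)·f_III = 0.08 × 0.00660719 = 0.000528575
  P(Z=IV)·f_IV = 0.29 × 0.0211457 = 0.00613225
Evidence: 1.10888e-12 + 5.33708e-11 + 0.000528575 + 0.00613225 = 0.00666082
P(Segment IV | x₁,x₂) = 0.00613225 / 0.00666082 ≈ 0.921

0.921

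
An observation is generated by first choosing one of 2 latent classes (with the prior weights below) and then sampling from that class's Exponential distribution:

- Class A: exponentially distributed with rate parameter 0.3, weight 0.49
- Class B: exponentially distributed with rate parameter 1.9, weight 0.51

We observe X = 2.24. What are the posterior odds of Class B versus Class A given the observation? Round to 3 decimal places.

Only the two components matter; the odds are (π_i f_i(x)) / (π_j f_j(x)).
Component likelihoods at x = 2.24:
  L_A = 0.153206
  L_B = 0.0269399
0.0137394 / 0.0750709 ≈ 0.183

0.183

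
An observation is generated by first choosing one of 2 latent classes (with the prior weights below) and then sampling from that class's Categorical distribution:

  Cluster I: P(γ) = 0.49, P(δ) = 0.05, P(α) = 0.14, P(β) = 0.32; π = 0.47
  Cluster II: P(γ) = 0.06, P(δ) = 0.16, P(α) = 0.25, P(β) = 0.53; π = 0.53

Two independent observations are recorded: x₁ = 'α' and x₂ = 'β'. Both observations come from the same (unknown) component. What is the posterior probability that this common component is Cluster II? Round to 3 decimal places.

0.769

Apply Bayes' rule: the posterior for each component is proportional to its prior times its likelihood at x.
Since both observations come from the same component, the likelihood for component k is f_k(x₁)·f_k(x₂).
  p_I = [P(α | comp) = 0.14] × [0.32] = 0.0448
  p_II = [P(α | comp) = 0.25] × [0.53] = 0.1325
Weight by the priors:
  π_I·p_I = 0.47 × 0.0448 = 0.021056
  π_II·p_II = 0.53 × 0.1325 = 0.070225
Normaliser: 0.021056 + 0.070225 = 0.091281
So the posterior for Cluster II is 0.070225 / 0.091281 ≈ 0.769.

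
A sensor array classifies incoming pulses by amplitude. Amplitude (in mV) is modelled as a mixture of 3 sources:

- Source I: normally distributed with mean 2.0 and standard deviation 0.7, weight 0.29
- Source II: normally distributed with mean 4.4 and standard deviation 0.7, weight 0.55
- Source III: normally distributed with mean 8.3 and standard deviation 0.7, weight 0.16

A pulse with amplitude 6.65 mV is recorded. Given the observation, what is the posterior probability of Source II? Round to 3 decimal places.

0.240

By Bayes' theorem, P(k | x) = π_k f_k(x) / Σ_j π_j f_j(x).
Evaluate each component's likelihood at the observed value:
  p_I = 1.49154e-10
  p_II = 0.00325332
  p_III = 0.0354254
Weight by the priors:
  π_I·p_I = 0.29 × 1.49154e-10 = 4.32548e-11
  π_II·p_II = 0.55 × 0.00325332 = 0.00178932
  π_III·p_III = 0.16 × 0.0354254 = 0.00566807
Normaliser: 4.32548e-11 + 0.00178932 + 0.00566807 = 0.0074574
Responsibility of Source II: 0.00178932 / 0.0074574 ≈ 0.240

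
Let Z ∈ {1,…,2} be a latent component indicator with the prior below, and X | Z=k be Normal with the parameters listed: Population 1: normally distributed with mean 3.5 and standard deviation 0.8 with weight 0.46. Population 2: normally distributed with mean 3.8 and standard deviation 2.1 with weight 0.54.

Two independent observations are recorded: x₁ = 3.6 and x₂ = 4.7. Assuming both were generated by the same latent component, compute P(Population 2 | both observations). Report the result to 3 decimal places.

0.324

Apply Bayes' rule: the posterior for each component is proportional to its prior times its likelihood at x.
Since both observations come from the same component, the likelihood for component k is f_k(x₁)·f_k(x₂).
  p_1 = [0.494797] × [0.161897] = 0.0801062
  p_2 = [0.189113] × [0.173303] = 0.0327739
Prior × likelihood for each component:
  π_1·p_1 = 0.46 × 0.0801062 = 0.0368488
  π_2·p_2 = 0.54 × 0.0327739 = 0.0176979
Sum: 0.0368488 + 0.0176979 = 0.0545467
P(Population 2 | x₁, x₂) ≈ 0.324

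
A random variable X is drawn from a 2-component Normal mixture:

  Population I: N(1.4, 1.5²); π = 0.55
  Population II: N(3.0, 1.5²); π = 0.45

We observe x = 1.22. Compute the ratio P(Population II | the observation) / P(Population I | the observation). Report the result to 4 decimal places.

The posterior odds equal the prior odds times the likelihood ratio: (w_i/w_j)·(f_i(x)/f_j(x)).
Normal densities:
  L_I = 0.264053
  L_II = 0.131534
0.0591901 / 0.145229 ≈ 0.4076

0.4076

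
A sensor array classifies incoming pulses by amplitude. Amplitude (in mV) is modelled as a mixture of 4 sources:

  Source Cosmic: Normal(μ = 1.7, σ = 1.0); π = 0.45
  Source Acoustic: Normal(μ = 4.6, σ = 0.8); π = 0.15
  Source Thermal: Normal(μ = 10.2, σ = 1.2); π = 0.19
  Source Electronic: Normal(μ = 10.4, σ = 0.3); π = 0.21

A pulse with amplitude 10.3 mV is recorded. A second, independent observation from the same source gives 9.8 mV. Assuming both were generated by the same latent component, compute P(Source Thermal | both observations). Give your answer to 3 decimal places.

0.294

The responsibility of component k is π_k f_k(x) divided by Σ_j π_j f_j(x).
Since both observations come from the same component, the likelihood for component k is f_k(x₁)·f_k(x₂).
  L_Cosmic = [3.47296e-17] × [2.25881e-15] = 7.84476e-32
  L_Acoustic = [4.72286e-12] × [3.33695e-10] = 1.57599e-21
  L_Thermal = [0.3313] × [0.314486] = 0.104189
  L_Electronic = [1.25794] × [0.17997] = 0.226392
Unnormalised posteriors:
  π_Cosmic·L_Cosmic = 0.45 × 7.84476e-32 = 3.53014e-32
  π_Acoustic·L_Acoustic = 0.15 × 1.57599e-21 = 2.36399e-22
  π_Thermal·L_Thermal = 0.19 × 0.104189 = 0.0197959
  π_Electronic·L_Electronic = 0.21 × 0.226392 = 0.0475423
Marginal: 3.53014e-32 + 2.36399e-22 + 0.0197959 + 0.0475423 = 0.0673383
Responsibility of Source Thermal: 0.0197959 / 0.0673383 ≈ 0.294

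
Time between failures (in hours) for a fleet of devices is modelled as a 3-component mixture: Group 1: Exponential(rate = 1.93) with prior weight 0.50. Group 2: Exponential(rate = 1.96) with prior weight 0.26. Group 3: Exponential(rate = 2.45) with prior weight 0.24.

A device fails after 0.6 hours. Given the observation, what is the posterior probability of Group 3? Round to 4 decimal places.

0.2270

By Bayes' theorem, P(k | x) = π_k f_k(x) / Σ_j π_j f_j(x).
Component likelihoods at x = 0.6 hours:
  f_1 = 0.60624
  f_2 = 0.60468
  f_3 = 0.563317
Unnormalised posteriors:
  π_1·f_1 = 0.50 × 0.60624 = 0.30312
  π_2·f_2 = 0.26 × 0.60468 = 0.157217
  π_3·f_3 = 0.24 × 0.563317 = 0.135196
Normaliser: 0.30312 + 0.157217 + 0.135196 = 0.595533
P(Group 3 | 0.6 hours) = 0.135196 / 0.595533 ≈ 0.2270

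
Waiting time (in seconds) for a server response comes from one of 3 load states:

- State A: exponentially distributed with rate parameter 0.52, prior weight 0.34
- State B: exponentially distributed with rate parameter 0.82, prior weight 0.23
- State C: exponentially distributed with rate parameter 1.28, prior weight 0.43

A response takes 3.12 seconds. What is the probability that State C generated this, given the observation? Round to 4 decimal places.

0.1701

Posterior ∝ prior × likelihood, so P(k | x) ∝ P(Z=k) f_k(x); normalise over all components.
Evaluate each component's likelihood at the observed value:
  f_A = 0.52·e^(−0.52·3.12) = 0.52·e^(−1.6224) = 0.102661
  f_B = 0.82·e^(−0.82·3.12) = 0.82·e^(−2.5584) = 0.0634914
  f_C = 1.28·e^(−1.28·3.12) = 1.28·e^(−3.9936) = 0.0235945
Unnormalised posteriors:
  P(Z=A)·f_A = 0.34 × 0.102661 = 0.0349046
  P(Z=B)·f_B = 0.23 × 0.0634914 = 0.014603
  P(Z=C)·f_C = 0.43 × 0.0235945 = 0.0101457
Evidence: 0.0349046 + 0.014603 + 0.0101457 = 0.0596533
Responsibility of State C: 0.0101457 / 0.0596533 ≈ 0.1701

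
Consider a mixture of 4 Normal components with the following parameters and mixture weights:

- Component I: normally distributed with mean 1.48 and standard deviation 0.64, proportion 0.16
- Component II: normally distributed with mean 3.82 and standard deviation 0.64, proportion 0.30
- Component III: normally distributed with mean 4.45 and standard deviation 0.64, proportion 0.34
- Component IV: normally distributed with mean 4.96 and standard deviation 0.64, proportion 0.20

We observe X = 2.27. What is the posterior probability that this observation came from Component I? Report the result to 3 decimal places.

Apply Bayes' rule: the posterior for each component is proportional to its prior times its likelihood at x.
Evaluate each component's likelihood at the observed value:
  L_I = 0.290982
  L_II = 0.0331938
  L_III = 0.00188482
  L_IV = 9.08972e-05
Prior × likelihood for each component:
  w_I·L_I = 0.16 × 0.290982 = 0.0465572
  w_II·L_II = 0.30 × 0.0331938 = 0.00995815
  w_III·L_III = 0.34 × 0.00188482 = 0.00064084
  w_IV·L_IV = 0.20 × 9.08972e-05 = 1.81794e-05
Marginal: 0.0465572 + 0.00995815 + 0.00064084 + 1.81794e-05 = 0.0571744
P(Component I | data) = 0.0465572 / 0.0571744 ≈ 0.814

0.814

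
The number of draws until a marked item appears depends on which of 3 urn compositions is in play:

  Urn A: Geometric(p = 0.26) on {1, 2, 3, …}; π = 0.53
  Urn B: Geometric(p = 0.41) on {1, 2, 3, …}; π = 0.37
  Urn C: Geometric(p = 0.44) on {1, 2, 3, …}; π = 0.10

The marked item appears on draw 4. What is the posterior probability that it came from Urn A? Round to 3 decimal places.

0.590

P(component k | x) = π_k·f_k(x) / marginal(x), where marginal(x) = Σ_j π_j·f_j(x).
Geometric probabilities:
  p_A = 0.105358
  p_B = 0.0842054
  p_C = 0.077271
Weight by the priors:
  π_A·p_A = 0.53 × 0.105358 = 0.0558399
  π_B·p_B = 0.37 × 0.0842054 = 0.031156
  π_C·p_C = 0.10 × 0.077271 = 0.0077271
Marginal: 0.0558399 + 0.031156 + 0.0077271 = 0.094723
Responsibility of Urn A: 0.0558399 / 0.094723 ≈ 0.590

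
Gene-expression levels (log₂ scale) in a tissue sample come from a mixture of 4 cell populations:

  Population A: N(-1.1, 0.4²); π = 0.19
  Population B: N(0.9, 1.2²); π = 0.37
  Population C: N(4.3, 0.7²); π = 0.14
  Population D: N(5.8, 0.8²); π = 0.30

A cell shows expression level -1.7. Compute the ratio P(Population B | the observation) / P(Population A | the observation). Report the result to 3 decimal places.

Posterior odds = (π_i f_i(x)) / (π_j f_j(x)); the normalising sum cancels.
Normal densities:
  p_A = 0.323794
  p_B = 0.0317939
  p_C = 6.3407e-17
  p_D = 4.09839e-20
0.0117637 / 0.0615209 ≈ 0.191

0.191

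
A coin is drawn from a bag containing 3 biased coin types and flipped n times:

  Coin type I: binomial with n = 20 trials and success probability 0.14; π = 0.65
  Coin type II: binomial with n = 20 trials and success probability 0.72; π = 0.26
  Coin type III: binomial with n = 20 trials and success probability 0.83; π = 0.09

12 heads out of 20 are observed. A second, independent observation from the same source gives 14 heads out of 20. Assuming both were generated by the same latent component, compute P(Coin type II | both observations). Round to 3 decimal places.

The responsibility of component k is π_k f_k(x) divided by Σ_j π_j f_j(x).
Since both observations come from the same component, the likelihood for component k is f_k(x₁)·f_k(x₂).
  L_I = [C(20,12)·0.14^12·0.86^8 = 125970·5.66939e-11·0.299218 = 2.13693e-06] × [1.74248e-08] = 3.72356e-14
  L_II = [C(20,12)·0.72^12·0.28^8 = 125970·0.0194084·3.77802e-05 = 0.092368] × [0.187926] = 0.0173583
  L_III = [C(20,12)·0.83^12·0.17^8 = 125970·0.10689·6.97576e-07 = 0.00939281] × [0.0688923] = 0.000647092
Multiply by the mixture weights:
  π_I·L_I = 0.65 × 3.72356e-14 = 2.42031e-14
  π_II·L_II = 0.26 × 0.0173583 = 0.00451317
  π_III·L_III = 0.09 × 0.000647092 = 5.82383e-05
Sum: 2.42031e-14 + 0.00451317 + 5.82383e-05 = 0.00457141
P(Coin type II | x) ≈ 0.987

0.987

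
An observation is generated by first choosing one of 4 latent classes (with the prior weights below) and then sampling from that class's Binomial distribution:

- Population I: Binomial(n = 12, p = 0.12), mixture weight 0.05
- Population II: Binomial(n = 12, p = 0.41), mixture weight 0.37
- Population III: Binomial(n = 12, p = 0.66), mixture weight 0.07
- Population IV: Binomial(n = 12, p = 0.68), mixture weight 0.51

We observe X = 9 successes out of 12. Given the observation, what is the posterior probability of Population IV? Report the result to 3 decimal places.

0.852

Apply Bayes' rule: the posterior for each component is proportional to its prior times its likelihood at x.
Evaluate each component's likelihood at the observed value:
  L_I = 7.73574e-07
  L_II = 0.0147922
  L_III = 0.205473
  L_IV = 0.224106
Unnormalised posteriors:
  π_I·L_I = 0.05 × 7.73574e-07 = 3.86787e-08
  π_II·L_II = 0.37 × 0.0147922 = 0.00547312
  π_III·L_III = 0.07 × 0.205473 = 0.0143831
  π_IV·L_IV = 0.51 × 0.224106 = 0.114294
Normaliser: 3.86787e-08 + 0.00547312 + 0.0143831 + 0.114294 = 0.13415
So the posterior for Population IV is 0.114294 / 0.13415 ≈ 0.852.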